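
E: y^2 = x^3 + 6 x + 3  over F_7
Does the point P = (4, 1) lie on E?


Check whether y^2 = x^3 + 6 x + 3 (mod 7) for (x, y) = (4, 1).
LHS: y^2 = 1^2 mod 7 = 1
RHS: x^3 + 6 x + 3 = 4^3 + 6*4 + 3 mod 7 = 0
LHS != RHS

No, not on the curve


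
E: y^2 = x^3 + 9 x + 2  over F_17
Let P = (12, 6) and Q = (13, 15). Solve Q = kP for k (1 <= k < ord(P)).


Enumerate multiples of P until we hit Q = (13, 15):
  1P = (12, 6)
  2P = (8, 5)
  3P = (13, 15)
Match found at i = 3.

k = 3


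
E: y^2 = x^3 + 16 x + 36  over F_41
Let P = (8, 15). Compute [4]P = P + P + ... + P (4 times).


k = 4 = 100_2 (binary, LSB first: 001)
Double-and-add from P = (8, 15):
  bit 0 = 0: acc unchanged = O
  bit 1 = 0: acc unchanged = O
  bit 2 = 1: acc = O + (20, 19) = (20, 19)

4P = (20, 19)


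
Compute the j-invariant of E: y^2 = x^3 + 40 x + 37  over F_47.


Delta = -16(4 a^3 + 27 b^2) mod 47 = 43
-1728 * (4 a)^3 = -1728 * (4*40)^3 mod 47 = 14
j = 14 * 43^(-1) mod 47 = 20

j = 20 (mod 47)


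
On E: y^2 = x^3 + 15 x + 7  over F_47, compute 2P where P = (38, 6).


Doubling: s = (3 x1^2 + a) / (2 y1)
s = (3*38^2 + 15) / (2*6) mod 47 = 45
x3 = s^2 - 2 x1 mod 47 = 45^2 - 2*38 = 22
y3 = s (x1 - x3) - y1 mod 47 = 45 * (38 - 22) - 6 = 9

2P = (22, 9)


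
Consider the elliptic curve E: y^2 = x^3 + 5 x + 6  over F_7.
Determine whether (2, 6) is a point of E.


Check whether y^2 = x^3 + 5 x + 6 (mod 7) for (x, y) = (2, 6).
LHS: y^2 = 6^2 mod 7 = 1
RHS: x^3 + 5 x + 6 = 2^3 + 5*2 + 6 mod 7 = 3
LHS != RHS

No, not on the curve


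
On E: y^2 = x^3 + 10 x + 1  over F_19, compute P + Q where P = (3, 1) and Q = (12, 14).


P != Q, so use the chord formula.
s = (y2 - y1) / (x2 - x1) = (13) / (9) mod 19 = 12
x3 = s^2 - x1 - x2 mod 19 = 12^2 - 3 - 12 = 15
y3 = s (x1 - x3) - y1 mod 19 = 12 * (3 - 15) - 1 = 7

P + Q = (15, 7)


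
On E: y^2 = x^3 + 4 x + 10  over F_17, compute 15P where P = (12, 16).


k = 15 = 1111_2 (binary, LSB first: 1111)
Double-and-add from P = (12, 16):
  bit 0 = 1: acc = O + (12, 16) = (12, 16)
  bit 1 = 1: acc = (12, 16) + (2, 14) = (1, 10)
  bit 2 = 1: acc = (1, 10) + (5, 11) = (10, 9)
  bit 3 = 1: acc = (10, 9) + (3, 7) = (2, 3)

15P = (2, 3)


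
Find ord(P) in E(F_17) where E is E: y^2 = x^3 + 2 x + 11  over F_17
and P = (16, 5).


Compute successive multiples of P until we hit O:
  1P = (16, 5)
  2P = (15, 4)
  3P = (4, 7)
  4P = (6, 16)
  5P = (11, 15)
  6P = (11, 2)
  7P = (6, 1)
  8P = (4, 10)
  ... (continuing to 11P)
  11P = O

ord(P) = 11


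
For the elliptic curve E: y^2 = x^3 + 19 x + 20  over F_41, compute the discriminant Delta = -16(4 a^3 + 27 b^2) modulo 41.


4 a^3 + 27 b^2 = 4*19^3 + 27*20^2 = 27436 + 10800 = 38236
Delta = -16 * (38236) = -611776
Delta mod 41 = 26

Delta = 26 (mod 41)


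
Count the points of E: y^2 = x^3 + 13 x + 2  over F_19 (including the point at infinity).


For each x in F_19, count y with y^2 = x^3 + 13 x + 2 mod 19:
  x = 1: RHS = 16, y in [4, 15]  -> 2 point(s)
  x = 2: RHS = 17, y in [6, 13]  -> 2 point(s)
  x = 3: RHS = 11, y in [7, 12]  -> 2 point(s)
  x = 4: RHS = 4, y in [2, 17]  -> 2 point(s)
  x = 6: RHS = 11, y in [7, 12]  -> 2 point(s)
  x = 10: RHS = 11, y in [7, 12]  -> 2 point(s)
  x = 12: RHS = 5, y in [9, 10]  -> 2 point(s)
  x = 15: RHS = 0, y in [0]  -> 1 point(s)
  x = 17: RHS = 6, y in [5, 14]  -> 2 point(s)
  x = 18: RHS = 7, y in [8, 11]  -> 2 point(s)
Affine points: 19. Add the point at infinity: total = 20.

#E(F_19) = 20


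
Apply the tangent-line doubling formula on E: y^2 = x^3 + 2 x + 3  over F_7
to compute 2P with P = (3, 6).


Doubling: s = (3 x1^2 + a) / (2 y1)
s = (3*3^2 + 2) / (2*6) mod 7 = 3
x3 = s^2 - 2 x1 mod 7 = 3^2 - 2*3 = 3
y3 = s (x1 - x3) - y1 mod 7 = 3 * (3 - 3) - 6 = 1

2P = (3, 1)


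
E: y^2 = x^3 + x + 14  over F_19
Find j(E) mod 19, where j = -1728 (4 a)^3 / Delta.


Delta = -16(4 a^3 + 27 b^2) mod 19 = 4
-1728 * (4 a)^3 = -1728 * (4*1)^3 mod 19 = 7
j = 7 * 4^(-1) mod 19 = 16

j = 16 (mod 19)


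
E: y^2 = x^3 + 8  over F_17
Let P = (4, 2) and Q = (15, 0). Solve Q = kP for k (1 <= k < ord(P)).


Enumerate multiples of P until we hit Q = (15, 0):
  1P = (4, 2)
  2P = (0, 12)
  3P = (15, 0)
Match found at i = 3.

k = 3


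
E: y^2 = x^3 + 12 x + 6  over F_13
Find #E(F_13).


For each x in F_13, count y with y^2 = x^3 + 12 x + 6 mod 13:
  x = 2: RHS = 12, y in [5, 8]  -> 2 point(s)
  x = 3: RHS = 4, y in [2, 11]  -> 2 point(s)
  x = 4: RHS = 1, y in [1, 12]  -> 2 point(s)
  x = 5: RHS = 9, y in [3, 10]  -> 2 point(s)
  x = 7: RHS = 4, y in [2, 11]  -> 2 point(s)
  x = 8: RHS = 3, y in [4, 9]  -> 2 point(s)
  x = 11: RHS = 0, y in [0]  -> 1 point(s)
Affine points: 13. Add the point at infinity: total = 14.

#E(F_13) = 14


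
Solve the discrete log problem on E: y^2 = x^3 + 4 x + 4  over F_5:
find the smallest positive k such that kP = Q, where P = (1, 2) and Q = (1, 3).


Enumerate multiples of P until we hit Q = (1, 3):
  1P = (1, 2)
  2P = (2, 0)
  3P = (1, 3)
Match found at i = 3.

k = 3


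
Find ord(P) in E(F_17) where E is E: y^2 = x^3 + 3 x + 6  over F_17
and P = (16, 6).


Compute successive multiples of P until we hit O:
  1P = (16, 6)
  2P = (15, 3)
  3P = (12, 6)
  4P = (6, 11)
  5P = (8, 7)
  6P = (14, 15)
  7P = (3, 12)
  8P = (13, 7)
  ... (continuing to 21P)
  21P = O

ord(P) = 21


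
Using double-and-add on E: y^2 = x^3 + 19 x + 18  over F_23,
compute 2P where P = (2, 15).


k = 2 = 10_2 (binary, LSB first: 01)
Double-and-add from P = (2, 15):
  bit 0 = 0: acc unchanged = O
  bit 1 = 1: acc = O + (2, 8) = (2, 8)

2P = (2, 8)


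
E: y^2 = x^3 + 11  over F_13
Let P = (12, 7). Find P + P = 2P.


Doubling: s = (3 x1^2 + a) / (2 y1)
s = (3*12^2 + 0) / (2*7) mod 13 = 3
x3 = s^2 - 2 x1 mod 13 = 3^2 - 2*12 = 11
y3 = s (x1 - x3) - y1 mod 13 = 3 * (12 - 11) - 7 = 9

2P = (11, 9)


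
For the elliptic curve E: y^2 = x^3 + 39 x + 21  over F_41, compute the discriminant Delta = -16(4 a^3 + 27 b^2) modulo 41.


4 a^3 + 27 b^2 = 4*39^3 + 27*21^2 = 237276 + 11907 = 249183
Delta = -16 * (249183) = -3986928
Delta mod 41 = 35

Delta = 35 (mod 41)


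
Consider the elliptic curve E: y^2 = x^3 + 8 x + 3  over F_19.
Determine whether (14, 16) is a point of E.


Check whether y^2 = x^3 + 8 x + 3 (mod 19) for (x, y) = (14, 16).
LHS: y^2 = 16^2 mod 19 = 9
RHS: x^3 + 8 x + 3 = 14^3 + 8*14 + 3 mod 19 = 9
LHS = RHS

Yes, on the curve


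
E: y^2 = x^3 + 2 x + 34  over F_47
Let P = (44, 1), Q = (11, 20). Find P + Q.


P != Q, so use the chord formula.
s = (y2 - y1) / (x2 - x1) = (19) / (14) mod 47 = 45
x3 = s^2 - x1 - x2 mod 47 = 45^2 - 44 - 11 = 43
y3 = s (x1 - x3) - y1 mod 47 = 45 * (44 - 43) - 1 = 44

P + Q = (43, 44)


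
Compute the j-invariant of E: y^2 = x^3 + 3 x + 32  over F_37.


Delta = -16(4 a^3 + 27 b^2) mod 37 = 15
-1728 * (4 a)^3 = -1728 * (4*3)^3 mod 37 = 27
j = 27 * 15^(-1) mod 37 = 24

j = 24 (mod 37)


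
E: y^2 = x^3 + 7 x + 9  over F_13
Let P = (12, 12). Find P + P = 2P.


Doubling: s = (3 x1^2 + a) / (2 y1)
s = (3*12^2 + 7) / (2*12) mod 13 = 8
x3 = s^2 - 2 x1 mod 13 = 8^2 - 2*12 = 1
y3 = s (x1 - x3) - y1 mod 13 = 8 * (12 - 1) - 12 = 11

2P = (1, 11)


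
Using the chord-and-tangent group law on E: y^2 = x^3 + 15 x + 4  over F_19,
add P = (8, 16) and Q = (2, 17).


P != Q, so use the chord formula.
s = (y2 - y1) / (x2 - x1) = (1) / (13) mod 19 = 3
x3 = s^2 - x1 - x2 mod 19 = 3^2 - 8 - 2 = 18
y3 = s (x1 - x3) - y1 mod 19 = 3 * (8 - 18) - 16 = 11

P + Q = (18, 11)


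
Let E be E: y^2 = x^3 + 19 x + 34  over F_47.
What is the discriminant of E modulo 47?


4 a^3 + 27 b^2 = 4*19^3 + 27*34^2 = 27436 + 31212 = 58648
Delta = -16 * (58648) = -938368
Delta mod 47 = 34

Delta = 34 (mod 47)


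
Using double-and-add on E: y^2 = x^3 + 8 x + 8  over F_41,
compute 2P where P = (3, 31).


k = 2 = 10_2 (binary, LSB first: 01)
Double-and-add from P = (3, 31):
  bit 0 = 0: acc unchanged = O
  bit 1 = 1: acc = O + (15, 31) = (15, 31)

2P = (15, 31)


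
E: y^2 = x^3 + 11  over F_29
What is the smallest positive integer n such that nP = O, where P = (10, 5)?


Compute successive multiples of P until we hit O:
  1P = (10, 5)
  2P = (10, 24)
  3P = O

ord(P) = 3


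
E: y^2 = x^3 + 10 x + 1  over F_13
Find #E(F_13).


For each x in F_13, count y with y^2 = x^3 + 10 x + 1 mod 13:
  x = 0: RHS = 1, y in [1, 12]  -> 2 point(s)
  x = 1: RHS = 12, y in [5, 8]  -> 2 point(s)
  x = 2: RHS = 3, y in [4, 9]  -> 2 point(s)
  x = 4: RHS = 1, y in [1, 12]  -> 2 point(s)
  x = 6: RHS = 4, y in [2, 11]  -> 2 point(s)
  x = 9: RHS = 1, y in [1, 12]  -> 2 point(s)
  x = 10: RHS = 9, y in [3, 10]  -> 2 point(s)
  x = 11: RHS = 12, y in [5, 8]  -> 2 point(s)
  x = 12: RHS = 3, y in [4, 9]  -> 2 point(s)
Affine points: 18. Add the point at infinity: total = 19.

#E(F_13) = 19


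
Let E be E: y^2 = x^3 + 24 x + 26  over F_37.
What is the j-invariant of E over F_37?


Delta = -16(4 a^3 + 27 b^2) mod 37 = 17
-1728 * (4 a)^3 = -1728 * (4*24)^3 mod 37 = 23
j = 23 * 17^(-1) mod 37 = 34

j = 34 (mod 37)


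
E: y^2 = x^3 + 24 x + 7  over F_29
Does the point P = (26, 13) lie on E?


Check whether y^2 = x^3 + 24 x + 7 (mod 29) for (x, y) = (26, 13).
LHS: y^2 = 13^2 mod 29 = 24
RHS: x^3 + 24 x + 7 = 26^3 + 24*26 + 7 mod 29 = 24
LHS = RHS

Yes, on the curve


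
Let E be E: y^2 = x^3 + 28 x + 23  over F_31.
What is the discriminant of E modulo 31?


4 a^3 + 27 b^2 = 4*28^3 + 27*23^2 = 87808 + 14283 = 102091
Delta = -16 * (102091) = -1633456
Delta mod 31 = 27

Delta = 27 (mod 31)


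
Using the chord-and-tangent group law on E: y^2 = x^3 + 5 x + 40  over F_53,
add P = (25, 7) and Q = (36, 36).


P != Q, so use the chord formula.
s = (y2 - y1) / (x2 - x1) = (29) / (11) mod 53 = 46
x3 = s^2 - x1 - x2 mod 53 = 46^2 - 25 - 36 = 41
y3 = s (x1 - x3) - y1 mod 53 = 46 * (25 - 41) - 7 = 52

P + Q = (41, 52)


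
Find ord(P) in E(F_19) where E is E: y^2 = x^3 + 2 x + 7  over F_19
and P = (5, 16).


Compute successive multiples of P until we hit O:
  1P = (5, 16)
  2P = (18, 2)
  3P = (12, 12)
  4P = (0, 11)
  5P = (15, 12)
  6P = (6, 11)
  7P = (14, 10)
  8P = (11, 7)
  ... (continuing to 22P)
  22P = O

ord(P) = 22


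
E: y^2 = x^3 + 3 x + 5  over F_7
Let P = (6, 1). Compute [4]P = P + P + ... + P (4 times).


k = 4 = 100_2 (binary, LSB first: 001)
Double-and-add from P = (6, 1):
  bit 0 = 0: acc unchanged = O
  bit 1 = 0: acc unchanged = O
  bit 2 = 1: acc = O + (1, 4) = (1, 4)

4P = (1, 4)


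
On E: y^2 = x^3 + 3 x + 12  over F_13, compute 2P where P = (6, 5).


Doubling: s = (3 x1^2 + a) / (2 y1)
s = (3*6^2 + 3) / (2*5) mod 13 = 2
x3 = s^2 - 2 x1 mod 13 = 2^2 - 2*6 = 5
y3 = s (x1 - x3) - y1 mod 13 = 2 * (6 - 5) - 5 = 10

2P = (5, 10)


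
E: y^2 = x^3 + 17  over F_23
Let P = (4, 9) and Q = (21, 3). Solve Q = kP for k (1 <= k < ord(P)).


Enumerate multiples of P until we hit Q = (21, 3):
  1P = (4, 9)
  2P = (17, 10)
  3P = (5, 21)
  4P = (20, 6)
  5P = (2, 5)
  6P = (21, 3)
Match found at i = 6.

k = 6


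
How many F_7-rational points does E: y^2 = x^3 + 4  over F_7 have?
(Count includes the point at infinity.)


For each x in F_7, count y with y^2 = x^3 + 0 x + 4 mod 7:
  x = 0: RHS = 4, y in [2, 5]  -> 2 point(s)
Affine points: 2. Add the point at infinity: total = 3.

#E(F_7) = 3


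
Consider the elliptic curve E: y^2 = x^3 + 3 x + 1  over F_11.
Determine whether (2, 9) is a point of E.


Check whether y^2 = x^3 + 3 x + 1 (mod 11) for (x, y) = (2, 9).
LHS: y^2 = 9^2 mod 11 = 4
RHS: x^3 + 3 x + 1 = 2^3 + 3*2 + 1 mod 11 = 4
LHS = RHS

Yes, on the curve


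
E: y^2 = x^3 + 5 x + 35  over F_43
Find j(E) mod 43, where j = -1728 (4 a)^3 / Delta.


Delta = -16(4 a^3 + 27 b^2) mod 43 = 42
-1728 * (4 a)^3 = -1728 * (4*5)^3 mod 43 = 27
j = 27 * 42^(-1) mod 43 = 16

j = 16 (mod 43)


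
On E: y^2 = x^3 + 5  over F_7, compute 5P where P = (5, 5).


k = 5 = 101_2 (binary, LSB first: 101)
Double-and-add from P = (5, 5):
  bit 0 = 1: acc = O + (5, 5) = (5, 5)
  bit 1 = 0: acc unchanged = (5, 5)
  bit 2 = 1: acc = (5, 5) + (3, 5) = (6, 2)

5P = (6, 2)


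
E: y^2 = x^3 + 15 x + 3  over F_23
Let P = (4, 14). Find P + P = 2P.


Doubling: s = (3 x1^2 + a) / (2 y1)
s = (3*4^2 + 15) / (2*14) mod 23 = 8
x3 = s^2 - 2 x1 mod 23 = 8^2 - 2*4 = 10
y3 = s (x1 - x3) - y1 mod 23 = 8 * (4 - 10) - 14 = 7

2P = (10, 7)


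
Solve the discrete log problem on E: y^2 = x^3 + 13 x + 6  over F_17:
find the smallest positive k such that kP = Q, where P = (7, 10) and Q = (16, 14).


Enumerate multiples of P until we hit Q = (16, 14):
  1P = (7, 10)
  2P = (16, 3)
  3P = (3, 2)
  4P = (11, 16)
  5P = (14, 5)
  6P = (9, 6)
  7P = (5, 3)
  8P = (13, 3)
  9P = (13, 14)
  10P = (5, 14)
  11P = (9, 11)
  12P = (14, 12)
  13P = (11, 1)
  14P = (3, 15)
  15P = (16, 14)
Match found at i = 15.

k = 15


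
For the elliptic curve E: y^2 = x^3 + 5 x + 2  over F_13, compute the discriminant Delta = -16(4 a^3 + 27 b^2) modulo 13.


4 a^3 + 27 b^2 = 4*5^3 + 27*2^2 = 500 + 108 = 608
Delta = -16 * (608) = -9728
Delta mod 13 = 9

Delta = 9 (mod 13)


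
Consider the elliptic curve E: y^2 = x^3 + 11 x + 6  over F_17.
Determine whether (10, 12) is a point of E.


Check whether y^2 = x^3 + 11 x + 6 (mod 17) for (x, y) = (10, 12).
LHS: y^2 = 12^2 mod 17 = 8
RHS: x^3 + 11 x + 6 = 10^3 + 11*10 + 6 mod 17 = 11
LHS != RHS

No, not on the curve


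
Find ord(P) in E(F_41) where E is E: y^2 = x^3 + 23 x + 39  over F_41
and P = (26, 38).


Compute successive multiples of P until we hit O:
  1P = (26, 38)
  2P = (38, 5)
  3P = (23, 5)
  4P = (31, 30)
  5P = (21, 36)
  6P = (4, 20)
  7P = (32, 13)
  8P = (22, 0)
  ... (continuing to 16P)
  16P = O

ord(P) = 16


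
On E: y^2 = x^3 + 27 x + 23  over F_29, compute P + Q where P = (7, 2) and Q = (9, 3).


P != Q, so use the chord formula.
s = (y2 - y1) / (x2 - x1) = (1) / (2) mod 29 = 15
x3 = s^2 - x1 - x2 mod 29 = 15^2 - 7 - 9 = 6
y3 = s (x1 - x3) - y1 mod 29 = 15 * (7 - 6) - 2 = 13

P + Q = (6, 13)


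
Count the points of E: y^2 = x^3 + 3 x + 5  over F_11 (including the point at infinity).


For each x in F_11, count y with y^2 = x^3 + 3 x + 5 mod 11:
  x = 0: RHS = 5, y in [4, 7]  -> 2 point(s)
  x = 1: RHS = 9, y in [3, 8]  -> 2 point(s)
  x = 4: RHS = 4, y in [2, 9]  -> 2 point(s)
  x = 10: RHS = 1, y in [1, 10]  -> 2 point(s)
Affine points: 8. Add the point at infinity: total = 9.

#E(F_11) = 9


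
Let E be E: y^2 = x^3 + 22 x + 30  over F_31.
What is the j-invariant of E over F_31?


Delta = -16(4 a^3 + 27 b^2) mod 31 = 3
-1728 * (4 a)^3 = -1728 * (4*22)^3 mod 31 = 23
j = 23 * 3^(-1) mod 31 = 18

j = 18 (mod 31)


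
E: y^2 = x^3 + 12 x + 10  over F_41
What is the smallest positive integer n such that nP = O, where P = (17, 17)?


Compute successive multiples of P until we hit O:
  1P = (17, 17)
  2P = (27, 38)
  3P = (1, 33)
  4P = (24, 31)
  5P = (4, 9)
  6P = (0, 25)
  7P = (15, 11)
  8P = (18, 21)
  ... (continuing to 39P)
  39P = O

ord(P) = 39


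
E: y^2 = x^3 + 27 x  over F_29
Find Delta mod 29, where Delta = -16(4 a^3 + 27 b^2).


4 a^3 + 27 b^2 = 4*27^3 + 27*0^2 = 78732 + 0 = 78732
Delta = -16 * (78732) = -1259712
Delta mod 29 = 19

Delta = 19 (mod 29)


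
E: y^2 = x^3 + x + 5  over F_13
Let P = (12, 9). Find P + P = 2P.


Doubling: s = (3 x1^2 + a) / (2 y1)
s = (3*12^2 + 1) / (2*9) mod 13 = 6
x3 = s^2 - 2 x1 mod 13 = 6^2 - 2*12 = 12
y3 = s (x1 - x3) - y1 mod 13 = 6 * (12 - 12) - 9 = 4

2P = (12, 4)


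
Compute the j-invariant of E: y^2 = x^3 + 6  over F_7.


Delta = -16(4 a^3 + 27 b^2) mod 7 = 2
-1728 * (4 a)^3 = -1728 * (4*0)^3 mod 7 = 0
j = 0 * 2^(-1) mod 7 = 0

j = 0 (mod 7)


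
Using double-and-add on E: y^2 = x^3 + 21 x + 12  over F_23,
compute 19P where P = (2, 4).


k = 19 = 10011_2 (binary, LSB first: 11001)
Double-and-add from P = (2, 4):
  bit 0 = 1: acc = O + (2, 4) = (2, 4)
  bit 1 = 1: acc = (2, 4) + (22, 17) = (5, 9)
  bit 2 = 0: acc unchanged = (5, 9)
  bit 3 = 0: acc unchanged = (5, 9)
  bit 4 = 1: acc = (5, 9) + (8, 5) = (22, 6)

19P = (22, 6)


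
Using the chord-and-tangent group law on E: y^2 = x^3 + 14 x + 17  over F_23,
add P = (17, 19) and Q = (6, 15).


P != Q, so use the chord formula.
s = (y2 - y1) / (x2 - x1) = (19) / (12) mod 23 = 15
x3 = s^2 - x1 - x2 mod 23 = 15^2 - 17 - 6 = 18
y3 = s (x1 - x3) - y1 mod 23 = 15 * (17 - 18) - 19 = 12

P + Q = (18, 12)


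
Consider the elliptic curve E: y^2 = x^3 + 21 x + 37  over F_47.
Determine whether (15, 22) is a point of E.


Check whether y^2 = x^3 + 21 x + 37 (mod 47) for (x, y) = (15, 22).
LHS: y^2 = 22^2 mod 47 = 14
RHS: x^3 + 21 x + 37 = 15^3 + 21*15 + 37 mod 47 = 14
LHS = RHS

Yes, on the curve


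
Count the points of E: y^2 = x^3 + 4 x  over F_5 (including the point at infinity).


For each x in F_5, count y with y^2 = x^3 + 4 x + 0 mod 5:
  x = 0: RHS = 0, y in [0]  -> 1 point(s)
  x = 1: RHS = 0, y in [0]  -> 1 point(s)
  x = 2: RHS = 1, y in [1, 4]  -> 2 point(s)
  x = 3: RHS = 4, y in [2, 3]  -> 2 point(s)
  x = 4: RHS = 0, y in [0]  -> 1 point(s)
Affine points: 7. Add the point at infinity: total = 8.

#E(F_5) = 8


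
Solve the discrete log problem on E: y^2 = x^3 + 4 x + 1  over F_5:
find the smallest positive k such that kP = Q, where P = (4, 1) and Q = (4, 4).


Enumerate multiples of P until we hit Q = (4, 4):
  1P = (4, 1)
  2P = (3, 0)
  3P = (4, 4)
Match found at i = 3.

k = 3


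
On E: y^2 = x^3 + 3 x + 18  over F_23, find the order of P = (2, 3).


Compute successive multiples of P until we hit O:
  1P = (2, 3)
  2P = (8, 5)
  3P = (8, 18)
  4P = (2, 20)
  5P = O

ord(P) = 5


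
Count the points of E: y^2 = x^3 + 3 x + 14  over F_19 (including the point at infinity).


For each x in F_19, count y with y^2 = x^3 + 3 x + 14 mod 19:
  x = 2: RHS = 9, y in [3, 16]  -> 2 point(s)
  x = 6: RHS = 1, y in [1, 18]  -> 2 point(s)
  x = 7: RHS = 17, y in [6, 13]  -> 2 point(s)
  x = 12: RHS = 11, y in [7, 12]  -> 2 point(s)
  x = 14: RHS = 7, y in [8, 11]  -> 2 point(s)
  x = 16: RHS = 16, y in [4, 15]  -> 2 point(s)
  x = 17: RHS = 0, y in [0]  -> 1 point(s)
Affine points: 13. Add the point at infinity: total = 14.

#E(F_19) = 14


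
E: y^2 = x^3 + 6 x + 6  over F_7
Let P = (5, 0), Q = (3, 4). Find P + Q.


P != Q, so use the chord formula.
s = (y2 - y1) / (x2 - x1) = (4) / (5) mod 7 = 5
x3 = s^2 - x1 - x2 mod 7 = 5^2 - 5 - 3 = 3
y3 = s (x1 - x3) - y1 mod 7 = 5 * (5 - 3) - 0 = 3

P + Q = (3, 3)


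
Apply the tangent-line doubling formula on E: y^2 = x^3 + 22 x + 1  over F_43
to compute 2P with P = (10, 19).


Doubling: s = (3 x1^2 + a) / (2 y1)
s = (3*10^2 + 22) / (2*19) mod 43 = 13
x3 = s^2 - 2 x1 mod 43 = 13^2 - 2*10 = 20
y3 = s (x1 - x3) - y1 mod 43 = 13 * (10 - 20) - 19 = 23

2P = (20, 23)


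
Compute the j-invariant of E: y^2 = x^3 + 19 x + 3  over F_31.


Delta = -16(4 a^3 + 27 b^2) mod 31 = 2
-1728 * (4 a)^3 = -1728 * (4*19)^3 mod 31 = 4
j = 4 * 2^(-1) mod 31 = 2

j = 2 (mod 31)


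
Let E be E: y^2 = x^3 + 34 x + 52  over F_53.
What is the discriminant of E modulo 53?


4 a^3 + 27 b^2 = 4*34^3 + 27*52^2 = 157216 + 73008 = 230224
Delta = -16 * (230224) = -3683584
Delta mod 53 = 22

Delta = 22 (mod 53)


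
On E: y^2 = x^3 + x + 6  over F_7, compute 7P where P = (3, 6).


k = 7 = 111_2 (binary, LSB first: 111)
Double-and-add from P = (3, 6):
  bit 0 = 1: acc = O + (3, 6) = (3, 6)
  bit 1 = 1: acc = (3, 6) + (1, 1) = (4, 2)
  bit 2 = 1: acc = (4, 2) + (2, 4) = (2, 3)

7P = (2, 3)


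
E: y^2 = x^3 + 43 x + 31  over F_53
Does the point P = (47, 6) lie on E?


Check whether y^2 = x^3 + 43 x + 31 (mod 53) for (x, y) = (47, 6).
LHS: y^2 = 6^2 mod 53 = 36
RHS: x^3 + 43 x + 31 = 47^3 + 43*47 + 31 mod 53 = 34
LHS != RHS

No, not on the curve


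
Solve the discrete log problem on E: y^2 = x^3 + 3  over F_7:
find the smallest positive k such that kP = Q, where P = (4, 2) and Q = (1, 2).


Enumerate multiples of P until we hit Q = (1, 2):
  1P = (4, 2)
  2P = (3, 3)
  3P = (1, 2)
Match found at i = 3.

k = 3


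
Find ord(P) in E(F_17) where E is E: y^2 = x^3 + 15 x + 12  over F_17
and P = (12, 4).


Compute successive multiples of P until we hit O:
  1P = (12, 4)
  2P = (8, 7)
  3P = (5, 12)
  4P = (2, 4)
  5P = (3, 13)
  6P = (3, 4)
  7P = (2, 13)
  8P = (5, 5)
  ... (continuing to 11P)
  11P = O

ord(P) = 11


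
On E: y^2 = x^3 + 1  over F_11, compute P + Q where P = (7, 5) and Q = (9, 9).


P != Q, so use the chord formula.
s = (y2 - y1) / (x2 - x1) = (4) / (2) mod 11 = 2
x3 = s^2 - x1 - x2 mod 11 = 2^2 - 7 - 9 = 10
y3 = s (x1 - x3) - y1 mod 11 = 2 * (7 - 10) - 5 = 0

P + Q = (10, 0)


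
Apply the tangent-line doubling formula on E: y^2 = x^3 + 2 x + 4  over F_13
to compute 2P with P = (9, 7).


Doubling: s = (3 x1^2 + a) / (2 y1)
s = (3*9^2 + 2) / (2*7) mod 13 = 11
x3 = s^2 - 2 x1 mod 13 = 11^2 - 2*9 = 12
y3 = s (x1 - x3) - y1 mod 13 = 11 * (9 - 12) - 7 = 12

2P = (12, 12)


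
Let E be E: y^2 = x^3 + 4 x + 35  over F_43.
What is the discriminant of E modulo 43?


4 a^3 + 27 b^2 = 4*4^3 + 27*35^2 = 256 + 33075 = 33331
Delta = -16 * (33331) = -533296
Delta mod 43 = 33

Delta = 33 (mod 43)


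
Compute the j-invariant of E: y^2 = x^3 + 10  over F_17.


Delta = -16(4 a^3 + 27 b^2) mod 17 = 14
-1728 * (4 a)^3 = -1728 * (4*0)^3 mod 17 = 0
j = 0 * 14^(-1) mod 17 = 0

j = 0 (mod 17)


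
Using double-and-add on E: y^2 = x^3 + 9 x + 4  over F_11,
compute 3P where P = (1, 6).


k = 3 = 11_2 (binary, LSB first: 11)
Double-and-add from P = (1, 6):
  bit 0 = 1: acc = O + (1, 6) = (1, 6)
  bit 1 = 1: acc = (1, 6) + (10, 7) = (3, 6)

3P = (3, 6)


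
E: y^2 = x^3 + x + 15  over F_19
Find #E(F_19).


For each x in F_19, count y with y^2 = x^3 + 1 x + 15 mod 19:
  x = 1: RHS = 17, y in [6, 13]  -> 2 point(s)
  x = 2: RHS = 6, y in [5, 14]  -> 2 point(s)
  x = 3: RHS = 7, y in [8, 11]  -> 2 point(s)
  x = 4: RHS = 7, y in [8, 11]  -> 2 point(s)
  x = 6: RHS = 9, y in [3, 16]  -> 2 point(s)
  x = 7: RHS = 4, y in [2, 17]  -> 2 point(s)
  x = 12: RHS = 7, y in [8, 11]  -> 2 point(s)
  x = 15: RHS = 4, y in [2, 17]  -> 2 point(s)
  x = 16: RHS = 4, y in [2, 17]  -> 2 point(s)
  x = 17: RHS = 5, y in [9, 10]  -> 2 point(s)
Affine points: 20. Add the point at infinity: total = 21.

#E(F_19) = 21


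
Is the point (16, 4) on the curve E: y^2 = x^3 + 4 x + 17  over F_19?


Check whether y^2 = x^3 + 4 x + 17 (mod 19) for (x, y) = (16, 4).
LHS: y^2 = 4^2 mod 19 = 16
RHS: x^3 + 4 x + 17 = 16^3 + 4*16 + 17 mod 19 = 16
LHS = RHS

Yes, on the curve


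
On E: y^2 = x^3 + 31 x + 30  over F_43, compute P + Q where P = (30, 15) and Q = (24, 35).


P != Q, so use the chord formula.
s = (y2 - y1) / (x2 - x1) = (20) / (37) mod 43 = 11
x3 = s^2 - x1 - x2 mod 43 = 11^2 - 30 - 24 = 24
y3 = s (x1 - x3) - y1 mod 43 = 11 * (30 - 24) - 15 = 8

P + Q = (24, 8)


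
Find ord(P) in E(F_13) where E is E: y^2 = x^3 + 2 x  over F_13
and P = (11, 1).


Compute successive multiples of P until we hit O:
  1P = (11, 1)
  2P = (1, 4)
  3P = (2, 8)
  4P = (12, 7)
  5P = (0, 0)
  6P = (12, 6)
  7P = (2, 5)
  8P = (1, 9)
  ... (continuing to 10P)
  10P = O

ord(P) = 10


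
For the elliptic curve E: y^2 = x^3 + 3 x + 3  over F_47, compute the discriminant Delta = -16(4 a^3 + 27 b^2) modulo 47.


4 a^3 + 27 b^2 = 4*3^3 + 27*3^2 = 108 + 243 = 351
Delta = -16 * (351) = -5616
Delta mod 47 = 24

Delta = 24 (mod 47)


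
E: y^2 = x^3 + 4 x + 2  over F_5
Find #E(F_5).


For each x in F_5, count y with y^2 = x^3 + 4 x + 2 mod 5:
  x = 3: RHS = 1, y in [1, 4]  -> 2 point(s)
Affine points: 2. Add the point at infinity: total = 3.

#E(F_5) = 3


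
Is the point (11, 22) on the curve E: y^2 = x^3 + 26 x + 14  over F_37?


Check whether y^2 = x^3 + 26 x + 14 (mod 37) for (x, y) = (11, 22).
LHS: y^2 = 22^2 mod 37 = 3
RHS: x^3 + 26 x + 14 = 11^3 + 26*11 + 14 mod 37 = 3
LHS = RHS

Yes, on the curve


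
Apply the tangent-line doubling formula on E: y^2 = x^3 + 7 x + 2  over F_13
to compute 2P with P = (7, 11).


Doubling: s = (3 x1^2 + a) / (2 y1)
s = (3*7^2 + 7) / (2*11) mod 13 = 7
x3 = s^2 - 2 x1 mod 13 = 7^2 - 2*7 = 9
y3 = s (x1 - x3) - y1 mod 13 = 7 * (7 - 9) - 11 = 1

2P = (9, 1)


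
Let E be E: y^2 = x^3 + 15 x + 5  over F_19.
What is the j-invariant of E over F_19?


Delta = -16(4 a^3 + 27 b^2) mod 19 = 3
-1728 * (4 a)^3 = -1728 * (4*15)^3 mod 19 = 8
j = 8 * 3^(-1) mod 19 = 9

j = 9 (mod 19)


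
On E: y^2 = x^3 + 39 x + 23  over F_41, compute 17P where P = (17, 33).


k = 17 = 10001_2 (binary, LSB first: 10001)
Double-and-add from P = (17, 33):
  bit 0 = 1: acc = O + (17, 33) = (17, 33)
  bit 1 = 0: acc unchanged = (17, 33)
  bit 2 = 0: acc unchanged = (17, 33)
  bit 3 = 0: acc unchanged = (17, 33)
  bit 4 = 1: acc = (17, 33) + (24, 33) = (0, 8)

17P = (0, 8)


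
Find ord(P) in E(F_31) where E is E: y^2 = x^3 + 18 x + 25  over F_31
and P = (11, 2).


Compute successive multiples of P until we hit O:
  1P = (11, 2)
  2P = (16, 10)
  3P = (14, 18)
  4P = (0, 5)
  5P = (17, 25)
  6P = (22, 23)
  7P = (6, 16)
  8P = (2, 10)
  ... (continuing to 23P)
  23P = O

ord(P) = 23


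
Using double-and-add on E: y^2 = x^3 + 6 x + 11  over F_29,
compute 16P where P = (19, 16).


k = 16 = 10000_2 (binary, LSB first: 00001)
Double-and-add from P = (19, 16):
  bit 0 = 0: acc unchanged = O
  bit 1 = 0: acc unchanged = O
  bit 2 = 0: acc unchanged = O
  bit 3 = 0: acc unchanged = O
  bit 4 = 1: acc = O + (15, 24) = (15, 24)

16P = (15, 24)


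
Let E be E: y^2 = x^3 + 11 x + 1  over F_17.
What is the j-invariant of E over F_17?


Delta = -16(4 a^3 + 27 b^2) mod 17 = 13
-1728 * (4 a)^3 = -1728 * (4*11)^3 mod 17 = 16
j = 16 * 13^(-1) mod 17 = 13

j = 13 (mod 17)


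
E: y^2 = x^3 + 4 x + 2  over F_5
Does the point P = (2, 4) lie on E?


Check whether y^2 = x^3 + 4 x + 2 (mod 5) for (x, y) = (2, 4).
LHS: y^2 = 4^2 mod 5 = 1
RHS: x^3 + 4 x + 2 = 2^3 + 4*2 + 2 mod 5 = 3
LHS != RHS

No, not on the curve


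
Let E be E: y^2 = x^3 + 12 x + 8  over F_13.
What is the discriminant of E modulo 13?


4 a^3 + 27 b^2 = 4*12^3 + 27*8^2 = 6912 + 1728 = 8640
Delta = -16 * (8640) = -138240
Delta mod 13 = 2

Delta = 2 (mod 13)


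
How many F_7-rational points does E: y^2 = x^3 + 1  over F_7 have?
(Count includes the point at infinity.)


For each x in F_7, count y with y^2 = x^3 + 0 x + 1 mod 7:
  x = 0: RHS = 1, y in [1, 6]  -> 2 point(s)
  x = 1: RHS = 2, y in [3, 4]  -> 2 point(s)
  x = 2: RHS = 2, y in [3, 4]  -> 2 point(s)
  x = 3: RHS = 0, y in [0]  -> 1 point(s)
  x = 4: RHS = 2, y in [3, 4]  -> 2 point(s)
  x = 5: RHS = 0, y in [0]  -> 1 point(s)
  x = 6: RHS = 0, y in [0]  -> 1 point(s)
Affine points: 11. Add the point at infinity: total = 12.

#E(F_7) = 12


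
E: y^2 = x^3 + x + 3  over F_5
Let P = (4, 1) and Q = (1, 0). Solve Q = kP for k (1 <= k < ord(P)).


Enumerate multiples of P until we hit Q = (1, 0):
  1P = (4, 1)
  2P = (1, 0)
Match found at i = 2.

k = 2


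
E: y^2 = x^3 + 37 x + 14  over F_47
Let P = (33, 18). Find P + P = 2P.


Doubling: s = (3 x1^2 + a) / (2 y1)
s = (3*33^2 + 37) / (2*18) mod 47 = 3
x3 = s^2 - 2 x1 mod 47 = 3^2 - 2*33 = 37
y3 = s (x1 - x3) - y1 mod 47 = 3 * (33 - 37) - 18 = 17

2P = (37, 17)


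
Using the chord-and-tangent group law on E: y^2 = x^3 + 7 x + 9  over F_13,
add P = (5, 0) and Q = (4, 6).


P != Q, so use the chord formula.
s = (y2 - y1) / (x2 - x1) = (6) / (12) mod 13 = 7
x3 = s^2 - x1 - x2 mod 13 = 7^2 - 5 - 4 = 1
y3 = s (x1 - x3) - y1 mod 13 = 7 * (5 - 1) - 0 = 2

P + Q = (1, 2)


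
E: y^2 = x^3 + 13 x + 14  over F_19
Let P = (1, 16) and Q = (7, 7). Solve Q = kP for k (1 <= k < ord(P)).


Enumerate multiples of P until we hit Q = (7, 7):
  1P = (1, 16)
  2P = (3, 2)
  3P = (7, 7)
Match found at i = 3.

k = 3


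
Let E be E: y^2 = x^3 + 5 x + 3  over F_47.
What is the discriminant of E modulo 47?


4 a^3 + 27 b^2 = 4*5^3 + 27*3^2 = 500 + 243 = 743
Delta = -16 * (743) = -11888
Delta mod 47 = 3

Delta = 3 (mod 47)


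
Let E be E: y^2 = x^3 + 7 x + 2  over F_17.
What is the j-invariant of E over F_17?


Delta = -16(4 a^3 + 27 b^2) mod 17 = 1
-1728 * (4 a)^3 = -1728 * (4*7)^3 mod 17 = 13
j = 13 * 1^(-1) mod 17 = 13

j = 13 (mod 17)


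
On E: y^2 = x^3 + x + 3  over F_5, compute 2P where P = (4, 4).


Doubling: s = (3 x1^2 + a) / (2 y1)
s = (3*4^2 + 1) / (2*4) mod 5 = 3
x3 = s^2 - 2 x1 mod 5 = 3^2 - 2*4 = 1
y3 = s (x1 - x3) - y1 mod 5 = 3 * (4 - 1) - 4 = 0

2P = (1, 0)


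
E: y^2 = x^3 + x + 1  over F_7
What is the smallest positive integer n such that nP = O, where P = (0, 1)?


Compute successive multiples of P until we hit O:
  1P = (0, 1)
  2P = (2, 5)
  3P = (2, 2)
  4P = (0, 6)
  5P = O

ord(P) = 5


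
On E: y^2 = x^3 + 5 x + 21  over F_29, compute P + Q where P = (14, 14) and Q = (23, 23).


P != Q, so use the chord formula.
s = (y2 - y1) / (x2 - x1) = (9) / (9) mod 29 = 1
x3 = s^2 - x1 - x2 mod 29 = 1^2 - 14 - 23 = 22
y3 = s (x1 - x3) - y1 mod 29 = 1 * (14 - 22) - 14 = 7

P + Q = (22, 7)


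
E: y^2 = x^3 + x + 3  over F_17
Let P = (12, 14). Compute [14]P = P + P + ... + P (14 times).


k = 14 = 1110_2 (binary, LSB first: 0111)
Double-and-add from P = (12, 14):
  bit 0 = 0: acc unchanged = O
  bit 1 = 1: acc = O + (8, 9) = (8, 9)
  bit 2 = 1: acc = (8, 9) + (3, 4) = (7, 9)
  bit 3 = 1: acc = (7, 9) + (2, 8) = (6, 15)

14P = (6, 15)


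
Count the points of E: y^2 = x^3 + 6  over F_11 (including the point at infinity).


For each x in F_11, count y with y^2 = x^3 + 0 x + 6 mod 11:
  x = 2: RHS = 3, y in [5, 6]  -> 2 point(s)
  x = 3: RHS = 0, y in [0]  -> 1 point(s)
  x = 4: RHS = 4, y in [2, 9]  -> 2 point(s)
  x = 8: RHS = 1, y in [1, 10]  -> 2 point(s)
  x = 9: RHS = 9, y in [3, 8]  -> 2 point(s)
  x = 10: RHS = 5, y in [4, 7]  -> 2 point(s)
Affine points: 11. Add the point at infinity: total = 12.

#E(F_11) = 12


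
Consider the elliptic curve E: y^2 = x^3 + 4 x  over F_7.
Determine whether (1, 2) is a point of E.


Check whether y^2 = x^3 + 4 x + 0 (mod 7) for (x, y) = (1, 2).
LHS: y^2 = 2^2 mod 7 = 4
RHS: x^3 + 4 x + 0 = 1^3 + 4*1 + 0 mod 7 = 5
LHS != RHS

No, not on the curve


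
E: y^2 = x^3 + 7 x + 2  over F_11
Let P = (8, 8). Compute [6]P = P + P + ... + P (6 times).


k = 6 = 110_2 (binary, LSB first: 011)
Double-and-add from P = (8, 8):
  bit 0 = 0: acc unchanged = O
  bit 1 = 1: acc = O + (10, 7) = (10, 7)
  bit 2 = 1: acc = (10, 7) + (7, 3) = (8, 3)

6P = (8, 3)


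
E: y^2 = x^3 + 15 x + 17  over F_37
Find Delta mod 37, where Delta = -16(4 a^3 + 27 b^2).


4 a^3 + 27 b^2 = 4*15^3 + 27*17^2 = 13500 + 7803 = 21303
Delta = -16 * (21303) = -340848
Delta mod 37 = 33

Delta = 33 (mod 37)


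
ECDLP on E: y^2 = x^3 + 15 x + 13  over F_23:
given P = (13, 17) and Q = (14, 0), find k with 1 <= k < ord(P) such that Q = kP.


Enumerate multiples of P until we hit Q = (14, 0):
  1P = (13, 17)
  2P = (9, 16)
  3P = (14, 0)
Match found at i = 3.

k = 3


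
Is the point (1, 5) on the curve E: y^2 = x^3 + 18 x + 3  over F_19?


Check whether y^2 = x^3 + 18 x + 3 (mod 19) for (x, y) = (1, 5).
LHS: y^2 = 5^2 mod 19 = 6
RHS: x^3 + 18 x + 3 = 1^3 + 18*1 + 3 mod 19 = 3
LHS != RHS

No, not on the curve


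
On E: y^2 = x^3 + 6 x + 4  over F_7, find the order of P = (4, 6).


Compute successive multiples of P until we hit O:
  1P = (4, 6)
  2P = (0, 5)
  3P = (0, 2)
  4P = (4, 1)
  5P = O

ord(P) = 5


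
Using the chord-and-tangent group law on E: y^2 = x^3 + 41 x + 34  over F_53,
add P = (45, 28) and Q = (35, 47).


P != Q, so use the chord formula.
s = (y2 - y1) / (x2 - x1) = (19) / (43) mod 53 = 14
x3 = s^2 - x1 - x2 mod 53 = 14^2 - 45 - 35 = 10
y3 = s (x1 - x3) - y1 mod 53 = 14 * (45 - 10) - 28 = 38

P + Q = (10, 38)


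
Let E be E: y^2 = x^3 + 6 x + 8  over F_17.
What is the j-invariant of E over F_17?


Delta = -16(4 a^3 + 27 b^2) mod 17 = 8
-1728 * (4 a)^3 = -1728 * (4*6)^3 mod 17 = 1
j = 1 * 8^(-1) mod 17 = 15

j = 15 (mod 17)


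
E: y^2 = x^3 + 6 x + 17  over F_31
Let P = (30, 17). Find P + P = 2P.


Doubling: s = (3 x1^2 + a) / (2 y1)
s = (3*30^2 + 6) / (2*17) mod 31 = 3
x3 = s^2 - 2 x1 mod 31 = 3^2 - 2*30 = 11
y3 = s (x1 - x3) - y1 mod 31 = 3 * (30 - 11) - 17 = 9

2P = (11, 9)


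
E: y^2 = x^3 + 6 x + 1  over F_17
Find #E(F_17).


For each x in F_17, count y with y^2 = x^3 + 6 x + 1 mod 17:
  x = 0: RHS = 1, y in [1, 16]  -> 2 point(s)
  x = 1: RHS = 8, y in [5, 12]  -> 2 point(s)
  x = 2: RHS = 4, y in [2, 15]  -> 2 point(s)
  x = 4: RHS = 4, y in [2, 15]  -> 2 point(s)
  x = 6: RHS = 15, y in [7, 10]  -> 2 point(s)
  x = 8: RHS = 0, y in [0]  -> 1 point(s)
  x = 9: RHS = 2, y in [6, 11]  -> 2 point(s)
  x = 11: RHS = 4, y in [2, 15]  -> 2 point(s)
  x = 12: RHS = 16, y in [4, 13]  -> 2 point(s)
  x = 13: RHS = 15, y in [7, 10]  -> 2 point(s)
  x = 15: RHS = 15, y in [7, 10]  -> 2 point(s)
Affine points: 21. Add the point at infinity: total = 22.

#E(F_17) = 22


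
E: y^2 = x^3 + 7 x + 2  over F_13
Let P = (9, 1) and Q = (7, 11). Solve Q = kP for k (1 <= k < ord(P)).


Enumerate multiples of P until we hit Q = (7, 11):
  1P = (9, 1)
  2P = (7, 2)
  3P = (7, 11)
Match found at i = 3.

k = 3


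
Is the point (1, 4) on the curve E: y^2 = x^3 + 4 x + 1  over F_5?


Check whether y^2 = x^3 + 4 x + 1 (mod 5) for (x, y) = (1, 4).
LHS: y^2 = 4^2 mod 5 = 1
RHS: x^3 + 4 x + 1 = 1^3 + 4*1 + 1 mod 5 = 1
LHS = RHS

Yes, on the curve


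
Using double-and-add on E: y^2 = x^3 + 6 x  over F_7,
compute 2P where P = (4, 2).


k = 2 = 10_2 (binary, LSB first: 01)
Double-and-add from P = (4, 2):
  bit 0 = 0: acc unchanged = O
  bit 1 = 1: acc = O + (1, 0) = (1, 0)

2P = (1, 0)


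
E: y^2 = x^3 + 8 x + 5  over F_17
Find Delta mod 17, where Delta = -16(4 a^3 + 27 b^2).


4 a^3 + 27 b^2 = 4*8^3 + 27*5^2 = 2048 + 675 = 2723
Delta = -16 * (2723) = -43568
Delta mod 17 = 3

Delta = 3 (mod 17)


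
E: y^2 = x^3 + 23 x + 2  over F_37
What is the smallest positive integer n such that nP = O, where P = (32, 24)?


Compute successive multiples of P until we hit O:
  1P = (32, 24)
  2P = (1, 10)
  3P = (30, 33)
  4P = (23, 28)
  5P = (16, 10)
  6P = (10, 23)
  7P = (20, 27)
  8P = (29, 3)
  ... (continuing to 33P)
  33P = O

ord(P) = 33


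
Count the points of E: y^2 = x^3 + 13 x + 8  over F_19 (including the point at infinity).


For each x in F_19, count y with y^2 = x^3 + 13 x + 8 mod 19:
  x = 2: RHS = 4, y in [2, 17]  -> 2 point(s)
  x = 3: RHS = 17, y in [6, 13]  -> 2 point(s)
  x = 6: RHS = 17, y in [6, 13]  -> 2 point(s)
  x = 7: RHS = 5, y in [9, 10]  -> 2 point(s)
  x = 8: RHS = 16, y in [4, 15]  -> 2 point(s)
  x = 10: RHS = 17, y in [6, 13]  -> 2 point(s)
  x = 11: RHS = 0, y in [0]  -> 1 point(s)
  x = 12: RHS = 11, y in [7, 12]  -> 2 point(s)
  x = 15: RHS = 6, y in [5, 14]  -> 2 point(s)
Affine points: 17. Add the point at infinity: total = 18.

#E(F_19) = 18


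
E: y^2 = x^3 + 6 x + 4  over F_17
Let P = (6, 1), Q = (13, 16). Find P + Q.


P != Q, so use the chord formula.
s = (y2 - y1) / (x2 - x1) = (15) / (7) mod 17 = 7
x3 = s^2 - x1 - x2 mod 17 = 7^2 - 6 - 13 = 13
y3 = s (x1 - x3) - y1 mod 17 = 7 * (6 - 13) - 1 = 1

P + Q = (13, 1)


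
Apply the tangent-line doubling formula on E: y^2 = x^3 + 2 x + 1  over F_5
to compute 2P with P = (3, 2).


Doubling: s = (3 x1^2 + a) / (2 y1)
s = (3*3^2 + 2) / (2*2) mod 5 = 1
x3 = s^2 - 2 x1 mod 5 = 1^2 - 2*3 = 0
y3 = s (x1 - x3) - y1 mod 5 = 1 * (3 - 0) - 2 = 1

2P = (0, 1)


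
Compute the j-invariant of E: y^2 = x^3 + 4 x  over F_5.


Delta = -16(4 a^3 + 27 b^2) mod 5 = 4
-1728 * (4 a)^3 = -1728 * (4*4)^3 mod 5 = 2
j = 2 * 4^(-1) mod 5 = 3

j = 3 (mod 5)


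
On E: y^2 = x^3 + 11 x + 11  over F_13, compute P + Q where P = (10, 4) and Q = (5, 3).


P != Q, so use the chord formula.
s = (y2 - y1) / (x2 - x1) = (12) / (8) mod 13 = 8
x3 = s^2 - x1 - x2 mod 13 = 8^2 - 10 - 5 = 10
y3 = s (x1 - x3) - y1 mod 13 = 8 * (10 - 10) - 4 = 9

P + Q = (10, 9)


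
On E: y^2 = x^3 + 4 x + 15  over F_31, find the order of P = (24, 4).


Compute successive multiples of P until we hit O:
  1P = (24, 4)
  2P = (22, 26)
  3P = (13, 30)
  4P = (27, 20)
  5P = (5, 25)
  6P = (7, 18)
  7P = (1, 19)
  8P = (10, 30)
  ... (continuing to 40P)
  40P = O

ord(P) = 40


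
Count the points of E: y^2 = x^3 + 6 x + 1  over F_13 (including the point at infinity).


For each x in F_13, count y with y^2 = x^3 + 6 x + 1 mod 13:
  x = 0: RHS = 1, y in [1, 12]  -> 2 point(s)
  x = 5: RHS = 0, y in [0]  -> 1 point(s)
  x = 7: RHS = 9, y in [3, 10]  -> 2 point(s)
  x = 9: RHS = 4, y in [2, 11]  -> 2 point(s)
Affine points: 7. Add the point at infinity: total = 8.

#E(F_13) = 8


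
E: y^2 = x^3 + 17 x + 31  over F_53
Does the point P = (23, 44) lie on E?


Check whether y^2 = x^3 + 17 x + 31 (mod 53) for (x, y) = (23, 44).
LHS: y^2 = 44^2 mod 53 = 28
RHS: x^3 + 17 x + 31 = 23^3 + 17*23 + 31 mod 53 = 28
LHS = RHS

Yes, on the curve


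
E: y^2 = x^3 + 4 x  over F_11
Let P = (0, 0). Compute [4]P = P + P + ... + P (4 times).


k = 4 = 100_2 (binary, LSB first: 001)
Double-and-add from P = (0, 0):
  bit 0 = 0: acc unchanged = O
  bit 1 = 0: acc unchanged = O
  bit 2 = 1: acc = O + O = O

4P = O


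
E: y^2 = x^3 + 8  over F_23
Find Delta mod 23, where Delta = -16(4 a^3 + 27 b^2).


4 a^3 + 27 b^2 = 4*0^3 + 27*8^2 = 0 + 1728 = 1728
Delta = -16 * (1728) = -27648
Delta mod 23 = 21

Delta = 21 (mod 23)


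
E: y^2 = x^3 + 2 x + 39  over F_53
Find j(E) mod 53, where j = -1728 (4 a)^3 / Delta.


Delta = -16(4 a^3 + 27 b^2) mod 53 = 40
-1728 * (4 a)^3 = -1728 * (4*2)^3 mod 53 = 46
j = 46 * 40^(-1) mod 53 = 25

j = 25 (mod 53)


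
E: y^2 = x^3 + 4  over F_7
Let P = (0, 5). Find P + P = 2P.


Doubling: s = (3 x1^2 + a) / (2 y1)
s = (3*0^2 + 0) / (2*5) mod 7 = 0
x3 = s^2 - 2 x1 mod 7 = 0^2 - 2*0 = 0
y3 = s (x1 - x3) - y1 mod 7 = 0 * (0 - 0) - 5 = 2

2P = (0, 2)


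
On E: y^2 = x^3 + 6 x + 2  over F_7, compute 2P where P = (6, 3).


Doubling: s = (3 x1^2 + a) / (2 y1)
s = (3*6^2 + 6) / (2*3) mod 7 = 5
x3 = s^2 - 2 x1 mod 7 = 5^2 - 2*6 = 6
y3 = s (x1 - x3) - y1 mod 7 = 5 * (6 - 6) - 3 = 4

2P = (6, 4)


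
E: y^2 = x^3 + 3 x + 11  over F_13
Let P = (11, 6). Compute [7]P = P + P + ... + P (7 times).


k = 7 = 111_2 (binary, LSB first: 111)
Double-and-add from P = (11, 6):
  bit 0 = 1: acc = O + (11, 6) = (11, 6)
  bit 1 = 1: acc = (11, 6) + (8, 1) = (4, 10)
  bit 2 = 1: acc = (4, 10) + (10, 12) = (2, 8)

7P = (2, 8)


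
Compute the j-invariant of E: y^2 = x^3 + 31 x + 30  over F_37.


Delta = -16(4 a^3 + 27 b^2) mod 37 = 19
-1728 * (4 a)^3 = -1728 * (4*31)^3 mod 37 = 6
j = 6 * 19^(-1) mod 37 = 12

j = 12 (mod 37)


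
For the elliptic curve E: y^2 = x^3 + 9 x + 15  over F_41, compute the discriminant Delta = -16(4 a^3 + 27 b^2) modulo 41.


4 a^3 + 27 b^2 = 4*9^3 + 27*15^2 = 2916 + 6075 = 8991
Delta = -16 * (8991) = -143856
Delta mod 41 = 13

Delta = 13 (mod 41)


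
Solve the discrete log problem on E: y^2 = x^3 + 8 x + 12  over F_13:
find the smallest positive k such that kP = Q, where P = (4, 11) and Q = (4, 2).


Enumerate multiples of P until we hit Q = (4, 2):
  1P = (4, 11)
  2P = (6, 4)
  3P = (12, 4)
  4P = (0, 5)
  5P = (8, 9)
  6P = (11, 12)
  7P = (2, 6)
  8P = (10, 0)
  9P = (2, 7)
  10P = (11, 1)
  11P = (8, 4)
  12P = (0, 8)
  13P = (12, 9)
  14P = (6, 9)
  15P = (4, 2)
Match found at i = 15.

k = 15


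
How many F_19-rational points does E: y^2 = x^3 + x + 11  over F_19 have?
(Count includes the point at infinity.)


For each x in F_19, count y with y^2 = x^3 + 1 x + 11 mod 19:
  x = 0: RHS = 11, y in [7, 12]  -> 2 point(s)
  x = 6: RHS = 5, y in [9, 10]  -> 2 point(s)
  x = 7: RHS = 0, y in [0]  -> 1 point(s)
  x = 11: RHS = 4, y in [2, 17]  -> 2 point(s)
  x = 13: RHS = 17, y in [6, 13]  -> 2 point(s)
  x = 15: RHS = 0, y in [0]  -> 1 point(s)
  x = 16: RHS = 0, y in [0]  -> 1 point(s)
  x = 17: RHS = 1, y in [1, 18]  -> 2 point(s)
  x = 18: RHS = 9, y in [3, 16]  -> 2 point(s)
Affine points: 15. Add the point at infinity: total = 16.

#E(F_19) = 16
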